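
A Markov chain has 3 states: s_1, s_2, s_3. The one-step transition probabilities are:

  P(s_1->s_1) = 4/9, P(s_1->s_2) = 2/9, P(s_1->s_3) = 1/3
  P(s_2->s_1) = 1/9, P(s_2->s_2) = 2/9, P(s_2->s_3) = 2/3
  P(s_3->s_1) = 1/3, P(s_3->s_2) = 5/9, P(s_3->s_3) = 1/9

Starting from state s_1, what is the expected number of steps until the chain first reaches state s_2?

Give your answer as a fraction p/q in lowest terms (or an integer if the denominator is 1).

Let h_i = expected steps to first reach s_2 from state i.
Boundary: h_s_2 = 0.
First-step equations for the other states:
  h_s_1 = 1 + 4/9*h_s_1 + 2/9*h_s_2 + 1/3*h_s_3
  h_s_3 = 1 + 1/3*h_s_1 + 5/9*h_s_2 + 1/9*h_s_3

Substituting h_s_2 = 0 and rearranging gives the linear system (I - Q) h = 1:
  [5/9, -1/3] . (h_s_1, h_s_3) = 1
  [-1/3, 8/9] . (h_s_1, h_s_3) = 1

Solving yields:
  h_s_1 = 99/31
  h_s_3 = 72/31

Starting state is s_1, so the expected hitting time is h_s_1 = 99/31.

Answer: 99/31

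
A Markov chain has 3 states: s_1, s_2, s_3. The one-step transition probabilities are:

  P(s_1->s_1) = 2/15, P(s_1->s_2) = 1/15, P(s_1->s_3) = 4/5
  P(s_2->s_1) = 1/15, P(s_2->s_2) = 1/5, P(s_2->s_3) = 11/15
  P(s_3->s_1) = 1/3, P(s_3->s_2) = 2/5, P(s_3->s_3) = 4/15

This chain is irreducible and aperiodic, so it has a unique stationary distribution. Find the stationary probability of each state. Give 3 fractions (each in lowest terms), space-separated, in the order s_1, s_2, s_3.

The stationary distribution satisfies pi = pi * P, i.e.:
  pi_s_1 = 2/15*pi_s_1 + 1/15*pi_s_2 + 1/3*pi_s_3
  pi_s_2 = 1/15*pi_s_1 + 1/5*pi_s_2 + 2/5*pi_s_3
  pi_s_3 = 4/5*pi_s_1 + 11/15*pi_s_2 + 4/15*pi_s_3
with normalization: pi_s_1 + pi_s_2 + pi_s_3 = 1.

Using the first 2 balance equations plus normalization, the linear system A*pi = b is:
  [-13/15, 1/15, 1/3] . pi = 0
  [1/15, -4/5, 2/5] . pi = 0
  [1, 1, 1] . pi = 1

Solving yields:
  pi_s_1 = 33/152
  pi_s_2 = 83/304
  pi_s_3 = 155/304

Verification (pi * P):
  33/152*2/15 + 83/304*1/15 + 155/304*1/3 = 33/152 = pi_s_1  (ok)
  33/152*1/15 + 83/304*1/5 + 155/304*2/5 = 83/304 = pi_s_2  (ok)
  33/152*4/5 + 83/304*11/15 + 155/304*4/15 = 155/304 = pi_s_3  (ok)

Answer: 33/152 83/304 155/304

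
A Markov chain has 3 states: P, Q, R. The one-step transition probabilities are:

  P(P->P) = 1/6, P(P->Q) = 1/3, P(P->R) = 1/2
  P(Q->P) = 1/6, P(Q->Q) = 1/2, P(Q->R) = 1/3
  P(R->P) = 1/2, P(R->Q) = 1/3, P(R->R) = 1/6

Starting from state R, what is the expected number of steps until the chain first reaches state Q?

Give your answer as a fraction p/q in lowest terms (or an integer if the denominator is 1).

Answer: 3

Derivation:
Let h_i = expected steps to first reach Q from state i.
Boundary: h_Q = 0.
First-step equations for the other states:
  h_P = 1 + 1/6*h_P + 1/3*h_Q + 1/2*h_R
  h_R = 1 + 1/2*h_P + 1/3*h_Q + 1/6*h_R

Substituting h_Q = 0 and rearranging gives the linear system (I - Q) h = 1:
  [5/6, -1/2] . (h_P, h_R) = 1
  [-1/2, 5/6] . (h_P, h_R) = 1

Solving yields:
  h_P = 3
  h_R = 3

Starting state is R, so the expected hitting time is h_R = 3.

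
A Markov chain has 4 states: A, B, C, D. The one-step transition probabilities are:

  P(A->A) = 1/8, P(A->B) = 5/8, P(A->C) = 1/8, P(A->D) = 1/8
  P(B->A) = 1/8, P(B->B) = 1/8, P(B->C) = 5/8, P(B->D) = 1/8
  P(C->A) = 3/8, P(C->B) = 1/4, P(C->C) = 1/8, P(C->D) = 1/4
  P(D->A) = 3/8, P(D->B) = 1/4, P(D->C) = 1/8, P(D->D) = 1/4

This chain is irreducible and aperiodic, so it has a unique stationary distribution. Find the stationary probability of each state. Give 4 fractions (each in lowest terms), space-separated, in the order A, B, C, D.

Answer: 23/96 29/96 53/192 35/192

Derivation:
The stationary distribution satisfies pi = pi * P, i.e.:
  pi_A = 1/8*pi_A + 1/8*pi_B + 3/8*pi_C + 3/8*pi_D
  pi_B = 5/8*pi_A + 1/8*pi_B + 1/4*pi_C + 1/4*pi_D
  pi_C = 1/8*pi_A + 5/8*pi_B + 1/8*pi_C + 1/8*pi_D
  pi_D = 1/8*pi_A + 1/8*pi_B + 1/4*pi_C + 1/4*pi_D
with normalization: pi_A + pi_B + pi_C + pi_D = 1.

Using the first 3 balance equations plus normalization, the linear system A*pi = b is:
  [-7/8, 1/8, 3/8, 3/8] . pi = 0
  [5/8, -7/8, 1/4, 1/4] . pi = 0
  [1/8, 5/8, -7/8, 1/8] . pi = 0
  [1, 1, 1, 1] . pi = 1

Solving yields:
  pi_A = 23/96
  pi_B = 29/96
  pi_C = 53/192
  pi_D = 35/192

Verification (pi * P):
  23/96*1/8 + 29/96*1/8 + 53/192*3/8 + 35/192*3/8 = 23/96 = pi_A  (ok)
  23/96*5/8 + 29/96*1/8 + 53/192*1/4 + 35/192*1/4 = 29/96 = pi_B  (ok)
  23/96*1/8 + 29/96*5/8 + 53/192*1/8 + 35/192*1/8 = 53/192 = pi_C  (ok)
  23/96*1/8 + 29/96*1/8 + 53/192*1/4 + 35/192*1/4 = 35/192 = pi_D  (ok)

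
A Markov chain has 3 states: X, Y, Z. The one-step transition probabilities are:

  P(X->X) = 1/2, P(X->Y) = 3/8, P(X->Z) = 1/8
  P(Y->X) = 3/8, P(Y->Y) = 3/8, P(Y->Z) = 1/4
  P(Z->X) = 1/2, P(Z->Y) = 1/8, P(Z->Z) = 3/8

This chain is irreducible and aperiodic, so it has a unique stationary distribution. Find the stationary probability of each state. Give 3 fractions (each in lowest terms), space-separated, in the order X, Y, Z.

The stationary distribution satisfies pi = pi * P, i.e.:
  pi_X = 1/2*pi_X + 3/8*pi_Y + 1/2*pi_Z
  pi_Y = 3/8*pi_X + 3/8*pi_Y + 1/8*pi_Z
  pi_Z = 1/8*pi_X + 1/4*pi_Y + 3/8*pi_Z
with normalization: pi_X + pi_Y + pi_Z = 1.

Using the first 2 balance equations plus normalization, the linear system A*pi = b is:
  [-1/2, 3/8, 1/2] . pi = 0
  [3/8, -5/8, 1/8] . pi = 0
  [1, 1, 1] . pi = 1

Solving yields:
  pi_X = 23/50
  pi_Y = 8/25
  pi_Z = 11/50

Verification (pi * P):
  23/50*1/2 + 8/25*3/8 + 11/50*1/2 = 23/50 = pi_X  (ok)
  23/50*3/8 + 8/25*3/8 + 11/50*1/8 = 8/25 = pi_Y  (ok)
  23/50*1/8 + 8/25*1/4 + 11/50*3/8 = 11/50 = pi_Z  (ok)

Answer: 23/50 8/25 11/50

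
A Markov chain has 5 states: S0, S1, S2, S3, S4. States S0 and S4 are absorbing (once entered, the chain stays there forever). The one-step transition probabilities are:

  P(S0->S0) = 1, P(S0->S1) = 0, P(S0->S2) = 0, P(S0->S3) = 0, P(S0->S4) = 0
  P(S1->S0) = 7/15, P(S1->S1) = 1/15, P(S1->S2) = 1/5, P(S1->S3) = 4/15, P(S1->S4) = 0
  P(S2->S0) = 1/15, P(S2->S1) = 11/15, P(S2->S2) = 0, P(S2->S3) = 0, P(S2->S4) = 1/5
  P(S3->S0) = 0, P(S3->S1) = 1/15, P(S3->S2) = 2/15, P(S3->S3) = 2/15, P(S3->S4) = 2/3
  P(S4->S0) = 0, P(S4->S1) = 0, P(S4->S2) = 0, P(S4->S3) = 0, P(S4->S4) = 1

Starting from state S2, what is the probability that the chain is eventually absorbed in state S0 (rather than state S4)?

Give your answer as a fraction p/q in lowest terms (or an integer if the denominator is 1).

Let a_i = P(absorbed in S0 | start in state i).
Boundary conditions: a_S0 = 1, a_S4 = 0.
For each transient state i, a_i = sum_j P(i->j) * a_j:
  a_S1 = 7/15*a_S0 + 1/15*a_S1 + 1/5*a_S2 + 4/15*a_S3 + 0*a_S4
  a_S2 = 1/15*a_S0 + 11/15*a_S1 + 0*a_S2 + 0*a_S3 + 1/5*a_S4
  a_S3 = 0*a_S0 + 1/15*a_S1 + 2/15*a_S2 + 2/15*a_S3 + 2/3*a_S4

Substituting a_S0 = 1 and a_S4 = 0, rearrange to (I - Q) a = r where r[i] = P(i -> S0):
  [14/15, -1/5, -4/15] . (a_S1, a_S2, a_S3) = 7/15
  [-11/15, 1, 0] . (a_S1, a_S2, a_S3) = 1/15
  [-1/15, -2/15, 13/15] . (a_S1, a_S2, a_S3) = 0

Solving yields:
  a_S1 = 1412/2153
  a_S2 = 1179/2153
  a_S3 = 290/2153

Starting state is S2, so the absorption probability is a_S2 = 1179/2153.

Answer: 1179/2153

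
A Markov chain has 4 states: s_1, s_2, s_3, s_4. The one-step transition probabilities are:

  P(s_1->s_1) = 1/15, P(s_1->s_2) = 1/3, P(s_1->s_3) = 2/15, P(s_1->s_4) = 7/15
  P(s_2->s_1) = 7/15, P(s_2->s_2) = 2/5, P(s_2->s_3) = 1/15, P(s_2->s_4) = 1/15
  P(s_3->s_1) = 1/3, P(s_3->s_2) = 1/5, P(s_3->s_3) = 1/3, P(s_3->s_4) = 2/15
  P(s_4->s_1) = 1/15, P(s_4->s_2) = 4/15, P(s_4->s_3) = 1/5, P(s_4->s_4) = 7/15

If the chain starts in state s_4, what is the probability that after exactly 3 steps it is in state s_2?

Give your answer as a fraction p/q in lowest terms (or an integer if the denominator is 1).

Answer: 347/1125

Derivation:
Computing P^3 by repeated multiplication:
P^1 =
  s_1: [1/15, 1/3, 2/15, 7/15]
  s_2: [7/15, 2/5, 1/15, 1/15]
  s_3: [1/3, 1/5, 1/3, 2/15]
  s_4: [1/15, 4/15, 1/5, 7/15]
P^2 =
  s_1: [53/225, 23/75, 38/225, 13/45]
  s_2: [11/45, 26/75, 28/225, 64/225]
  s_3: [53/225, 22/75, 44/225, 62/225]
  s_4: [17/75, 22/75, 14/75, 22/75]
P^3 =
  s_1: [791/3375, 39/125, 112/675, 971/3375]
  s_2: [161/675, 361/1125, 104/675, 967/3375]
  s_3: [797/3375, 347/1125, 578/3375, 959/3375]
  s_4: [263/1125, 347/1125, 64/375, 323/1125]

(P^3)[s_4 -> s_2] = 347/1125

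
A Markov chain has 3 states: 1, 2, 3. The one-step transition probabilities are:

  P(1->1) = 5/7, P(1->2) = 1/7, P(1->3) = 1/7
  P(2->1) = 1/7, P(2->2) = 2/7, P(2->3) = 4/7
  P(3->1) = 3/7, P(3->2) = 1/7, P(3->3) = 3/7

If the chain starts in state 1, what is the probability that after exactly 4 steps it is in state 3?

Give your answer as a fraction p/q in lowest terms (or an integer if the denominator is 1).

Answer: 708/2401

Derivation:
Computing P^4 by repeated multiplication:
P^1 =
  1: [5/7, 1/7, 1/7]
  2: [1/7, 2/7, 4/7]
  3: [3/7, 1/7, 3/7]
P^2 =
  1: [29/49, 8/49, 12/49]
  2: [19/49, 9/49, 3/7]
  3: [25/49, 8/49, 16/49]
P^3 =
  1: [27/49, 57/343, 97/343]
  2: [167/343, 58/343, 118/343]
  3: [181/343, 57/343, 15/49]
P^4 =
  1: [1293/2401, 400/2401, 708/2401]
  2: [1247/2401, 401/2401, 753/2401]
  3: [1277/2401, 400/2401, 724/2401]

(P^4)[1 -> 3] = 708/2401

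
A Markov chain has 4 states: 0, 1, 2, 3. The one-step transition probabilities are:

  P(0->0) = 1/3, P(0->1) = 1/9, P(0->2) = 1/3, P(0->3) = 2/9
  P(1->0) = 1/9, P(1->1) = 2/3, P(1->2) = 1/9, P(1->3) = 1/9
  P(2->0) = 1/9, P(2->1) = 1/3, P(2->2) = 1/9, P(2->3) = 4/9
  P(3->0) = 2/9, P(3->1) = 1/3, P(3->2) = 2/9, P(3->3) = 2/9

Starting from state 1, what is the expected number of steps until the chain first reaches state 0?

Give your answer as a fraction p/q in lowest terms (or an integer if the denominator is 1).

Let h_i = expected steps to first reach 0 from state i.
Boundary: h_0 = 0.
First-step equations for the other states:
  h_1 = 1 + 1/9*h_0 + 2/3*h_1 + 1/9*h_2 + 1/9*h_3
  h_2 = 1 + 1/9*h_0 + 1/3*h_1 + 1/9*h_2 + 4/9*h_3
  h_3 = 1 + 2/9*h_0 + 1/3*h_1 + 2/9*h_2 + 2/9*h_3

Substituting h_0 = 0 and rearranging gives the linear system (I - Q) h = 1:
  [1/3, -1/9, -1/9] . (h_1, h_2, h_3) = 1
  [-1/3, 8/9, -4/9] . (h_1, h_2, h_3) = 1
  [-1/3, -2/9, 7/9] . (h_1, h_2, h_3) = 1

Solving yields:
  h_1 = 23/3
  h_2 = 22/3
  h_3 = 20/3

Starting state is 1, so the expected hitting time is h_1 = 23/3.

Answer: 23/3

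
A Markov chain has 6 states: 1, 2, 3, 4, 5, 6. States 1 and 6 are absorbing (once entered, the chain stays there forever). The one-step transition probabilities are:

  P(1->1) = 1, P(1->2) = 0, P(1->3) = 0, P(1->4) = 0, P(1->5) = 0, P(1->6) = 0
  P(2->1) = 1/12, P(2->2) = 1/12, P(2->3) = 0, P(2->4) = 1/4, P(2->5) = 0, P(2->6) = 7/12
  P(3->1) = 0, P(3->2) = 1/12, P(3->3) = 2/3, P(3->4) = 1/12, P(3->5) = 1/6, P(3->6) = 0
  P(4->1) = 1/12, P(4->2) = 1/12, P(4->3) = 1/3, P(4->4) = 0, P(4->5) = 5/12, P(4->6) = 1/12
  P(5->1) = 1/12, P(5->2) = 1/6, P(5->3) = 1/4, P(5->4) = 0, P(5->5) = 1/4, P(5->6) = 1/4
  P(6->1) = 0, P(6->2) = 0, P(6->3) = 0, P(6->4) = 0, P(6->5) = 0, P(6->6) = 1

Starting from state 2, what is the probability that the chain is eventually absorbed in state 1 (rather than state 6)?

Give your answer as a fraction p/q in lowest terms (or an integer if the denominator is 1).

Answer: 161/996

Derivation:
Let a_i = P(absorbed in 1 | start in state i).
Boundary conditions: a_1 = 1, a_6 = 0.
For each transient state i, a_i = sum_j P(i->j) * a_j:
  a_2 = 1/12*a_1 + 1/12*a_2 + 0*a_3 + 1/4*a_4 + 0*a_5 + 7/12*a_6
  a_3 = 0*a_1 + 1/12*a_2 + 2/3*a_3 + 1/12*a_4 + 1/6*a_5 + 0*a_6
  a_4 = 1/12*a_1 + 1/12*a_2 + 1/3*a_3 + 0*a_4 + 5/12*a_5 + 1/12*a_6
  a_5 = 1/12*a_1 + 1/6*a_2 + 1/4*a_3 + 0*a_4 + 1/4*a_5 + 1/4*a_6

Substituting a_1 = 1 and a_6 = 0, rearrange to (I - Q) a = r where r[i] = P(i -> 1):
  [11/12, 0, -1/4, 0] . (a_2, a_3, a_4, a_5) = 1/12
  [-1/12, 1/3, -1/12, -1/6] . (a_2, a_3, a_4, a_5) = 0
  [-1/12, -1/3, 1, -5/12] . (a_2, a_3, a_4, a_5) = 1/12
  [-1/6, -1/4, 0, 3/4] . (a_2, a_3, a_4, a_5) = 1/12

Solving yields:
  a_2 = 161/996
  a_3 = 641/2988
  a_4 = 775/2988
  a_5 = 653/2988

Starting state is 2, so the absorption probability is a_2 = 161/996.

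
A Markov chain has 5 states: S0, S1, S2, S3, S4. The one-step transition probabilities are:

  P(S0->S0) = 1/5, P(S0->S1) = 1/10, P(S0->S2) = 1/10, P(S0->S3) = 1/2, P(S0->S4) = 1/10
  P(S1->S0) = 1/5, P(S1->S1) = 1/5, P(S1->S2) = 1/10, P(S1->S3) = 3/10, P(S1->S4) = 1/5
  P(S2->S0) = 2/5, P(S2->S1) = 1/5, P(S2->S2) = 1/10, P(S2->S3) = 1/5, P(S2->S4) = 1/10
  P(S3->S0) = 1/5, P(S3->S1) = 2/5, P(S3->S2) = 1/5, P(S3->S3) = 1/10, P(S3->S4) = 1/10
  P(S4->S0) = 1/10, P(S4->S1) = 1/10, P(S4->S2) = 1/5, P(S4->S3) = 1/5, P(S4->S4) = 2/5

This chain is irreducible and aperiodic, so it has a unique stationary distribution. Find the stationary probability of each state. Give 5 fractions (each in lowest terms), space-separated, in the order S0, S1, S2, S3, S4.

Answer: 2014/9531 2033/9531 455/3177 2467/9531 1652/9531

Derivation:
The stationary distribution satisfies pi = pi * P, i.e.:
  pi_S0 = 1/5*pi_S0 + 1/5*pi_S1 + 2/5*pi_S2 + 1/5*pi_S3 + 1/10*pi_S4
  pi_S1 = 1/10*pi_S0 + 1/5*pi_S1 + 1/5*pi_S2 + 2/5*pi_S3 + 1/10*pi_S4
  pi_S2 = 1/10*pi_S0 + 1/10*pi_S1 + 1/10*pi_S2 + 1/5*pi_S3 + 1/5*pi_S4
  pi_S3 = 1/2*pi_S0 + 3/10*pi_S1 + 1/5*pi_S2 + 1/10*pi_S3 + 1/5*pi_S4
  pi_S4 = 1/10*pi_S0 + 1/5*pi_S1 + 1/10*pi_S2 + 1/10*pi_S3 + 2/5*pi_S4
with normalization: pi_S0 + pi_S1 + pi_S2 + pi_S3 + pi_S4 = 1.

Using the first 4 balance equations plus normalization, the linear system A*pi = b is:
  [-4/5, 1/5, 2/5, 1/5, 1/10] . pi = 0
  [1/10, -4/5, 1/5, 2/5, 1/10] . pi = 0
  [1/10, 1/10, -9/10, 1/5, 1/5] . pi = 0
  [1/2, 3/10, 1/5, -9/10, 1/5] . pi = 0
  [1, 1, 1, 1, 1] . pi = 1

Solving yields:
  pi_S0 = 2014/9531
  pi_S1 = 2033/9531
  pi_S2 = 455/3177
  pi_S3 = 2467/9531
  pi_S4 = 1652/9531

Verification (pi * P):
  2014/9531*1/5 + 2033/9531*1/5 + 455/3177*2/5 + 2467/9531*1/5 + 1652/9531*1/10 = 2014/9531 = pi_S0  (ok)
  2014/9531*1/10 + 2033/9531*1/5 + 455/3177*1/5 + 2467/9531*2/5 + 1652/9531*1/10 = 2033/9531 = pi_S1  (ok)
  2014/9531*1/10 + 2033/9531*1/10 + 455/3177*1/10 + 2467/9531*1/5 + 1652/9531*1/5 = 455/3177 = pi_S2  (ok)
  2014/9531*1/2 + 2033/9531*3/10 + 455/3177*1/5 + 2467/9531*1/10 + 1652/9531*1/5 = 2467/9531 = pi_S3  (ok)
  2014/9531*1/10 + 2033/9531*1/5 + 455/3177*1/10 + 2467/9531*1/10 + 1652/9531*2/5 = 1652/9531 = pi_S4  (ok)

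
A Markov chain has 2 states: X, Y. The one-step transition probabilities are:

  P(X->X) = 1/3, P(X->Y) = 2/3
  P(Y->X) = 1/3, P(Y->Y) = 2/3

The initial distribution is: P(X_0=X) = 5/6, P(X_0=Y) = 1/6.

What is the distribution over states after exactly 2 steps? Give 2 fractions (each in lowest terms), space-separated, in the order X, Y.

Propagating the distribution step by step (d_{t+1} = d_t * P):
d_0 = (X=5/6, Y=1/6)
  d_1[X] = 5/6*1/3 + 1/6*1/3 = 1/3
  d_1[Y] = 5/6*2/3 + 1/6*2/3 = 2/3
d_1 = (X=1/3, Y=2/3)
  d_2[X] = 1/3*1/3 + 2/3*1/3 = 1/3
  d_2[Y] = 1/3*2/3 + 2/3*2/3 = 2/3
d_2 = (X=1/3, Y=2/3)

Answer: 1/3 2/3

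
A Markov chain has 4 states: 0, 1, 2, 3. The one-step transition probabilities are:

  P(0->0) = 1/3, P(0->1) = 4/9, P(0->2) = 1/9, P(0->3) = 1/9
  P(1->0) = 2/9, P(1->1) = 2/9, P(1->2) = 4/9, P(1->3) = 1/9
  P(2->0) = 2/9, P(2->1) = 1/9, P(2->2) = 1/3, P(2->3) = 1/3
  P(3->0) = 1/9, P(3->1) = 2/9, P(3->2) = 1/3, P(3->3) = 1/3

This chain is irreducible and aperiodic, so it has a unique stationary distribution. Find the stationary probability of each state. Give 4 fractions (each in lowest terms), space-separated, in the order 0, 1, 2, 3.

The stationary distribution satisfies pi = pi * P, i.e.:
  pi_0 = 1/3*pi_0 + 2/9*pi_1 + 2/9*pi_2 + 1/9*pi_3
  pi_1 = 4/9*pi_0 + 2/9*pi_1 + 1/9*pi_2 + 2/9*pi_3
  pi_2 = 1/9*pi_0 + 4/9*pi_1 + 1/3*pi_2 + 1/3*pi_3
  pi_3 = 1/9*pi_0 + 1/9*pi_1 + 1/3*pi_2 + 1/3*pi_3
with normalization: pi_0 + pi_1 + pi_2 + pi_3 = 1.

Using the first 3 balance equations plus normalization, the linear system A*pi = b is:
  [-2/3, 2/9, 2/9, 1/9] . pi = 0
  [4/9, -7/9, 1/9, 2/9] . pi = 0
  [1/9, 4/9, -2/3, 1/3] . pi = 0
  [1, 1, 1, 1] . pi = 1

Solving yields:
  pi_0 = 21/95
  pi_1 = 9/38
  pi_2 = 59/190
  pi_3 = 22/95

Verification (pi * P):
  21/95*1/3 + 9/38*2/9 + 59/190*2/9 + 22/95*1/9 = 21/95 = pi_0  (ok)
  21/95*4/9 + 9/38*2/9 + 59/190*1/9 + 22/95*2/9 = 9/38 = pi_1  (ok)
  21/95*1/9 + 9/38*4/9 + 59/190*1/3 + 22/95*1/3 = 59/190 = pi_2  (ok)
  21/95*1/9 + 9/38*1/9 + 59/190*1/3 + 22/95*1/3 = 22/95 = pi_3  (ok)

Answer: 21/95 9/38 59/190 22/95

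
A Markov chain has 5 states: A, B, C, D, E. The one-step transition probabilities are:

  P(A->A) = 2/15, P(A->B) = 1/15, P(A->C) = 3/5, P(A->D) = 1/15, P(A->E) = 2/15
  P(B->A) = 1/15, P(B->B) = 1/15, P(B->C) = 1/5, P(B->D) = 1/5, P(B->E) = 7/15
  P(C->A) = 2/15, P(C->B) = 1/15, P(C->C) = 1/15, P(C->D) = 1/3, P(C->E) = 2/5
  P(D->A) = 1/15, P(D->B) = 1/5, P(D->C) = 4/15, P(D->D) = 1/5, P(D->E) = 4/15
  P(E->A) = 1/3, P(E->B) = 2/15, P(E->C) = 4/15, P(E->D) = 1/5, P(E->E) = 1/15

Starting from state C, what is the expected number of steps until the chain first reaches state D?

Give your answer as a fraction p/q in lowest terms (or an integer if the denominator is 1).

Let h_i = expected steps to first reach D from state i.
Boundary: h_D = 0.
First-step equations for the other states:
  h_A = 1 + 2/15*h_A + 1/15*h_B + 3/5*h_C + 1/15*h_D + 2/15*h_E
  h_B = 1 + 1/15*h_A + 1/15*h_B + 1/5*h_C + 1/5*h_D + 7/15*h_E
  h_C = 1 + 2/15*h_A + 1/15*h_B + 1/15*h_C + 1/3*h_D + 2/5*h_E
  h_E = 1 + 1/3*h_A + 2/15*h_B + 4/15*h_C + 1/5*h_D + 1/15*h_E

Substituting h_D = 0 and rearranging gives the linear system (I - Q) h = 1:
  [13/15, -1/15, -3/5, -2/15] . (h_A, h_B, h_C, h_E) = 1
  [-1/15, 14/15, -1/5, -7/15] . (h_A, h_B, h_C, h_E) = 1
  [-2/15, -1/15, 14/15, -2/5] . (h_A, h_B, h_C, h_E) = 1
  [-1/3, -2/15, -4/15, 14/15] . (h_A, h_B, h_C, h_E) = 1

Solving yields:
  h_A = 85935/16639
  h_B = 78825/16639
  h_C = 69915/16639
  h_E = 79755/16639

Starting state is C, so the expected hitting time is h_C = 69915/16639.

Answer: 69915/16639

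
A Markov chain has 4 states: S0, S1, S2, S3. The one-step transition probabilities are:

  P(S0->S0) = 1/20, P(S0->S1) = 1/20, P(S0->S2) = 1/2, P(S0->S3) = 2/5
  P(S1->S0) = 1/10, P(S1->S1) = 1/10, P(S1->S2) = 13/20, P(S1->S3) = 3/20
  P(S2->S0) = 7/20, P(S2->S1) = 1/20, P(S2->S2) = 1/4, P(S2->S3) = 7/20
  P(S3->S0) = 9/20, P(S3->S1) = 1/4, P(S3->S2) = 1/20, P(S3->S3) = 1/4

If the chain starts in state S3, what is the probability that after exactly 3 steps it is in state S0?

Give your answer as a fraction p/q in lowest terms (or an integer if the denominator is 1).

Answer: 2387/8000

Derivation:
Computing P^3 by repeated multiplication:
P^1 =
  S0: [1/20, 1/20, 1/2, 2/5]
  S1: [1/10, 1/10, 13/20, 3/20]
  S2: [7/20, 1/20, 1/4, 7/20]
  S3: [9/20, 1/4, 1/20, 1/4]
P^2 =
  S0: [29/80, 53/400, 81/400, 121/400]
  S1: [31/100, 17/200, 57/200, 8/25]
  S2: [107/400, 49/400, 23/80, 129/400]
  S3: [71/400, 9/80, 33/80, 119/400]
P^3 =
  S0: [1907/8000, 937/8000, 533/1600, 2491/8000]
  S1: [1071/4000, 473/4000, 119/400, 633/2000]
  S2: [2171/8000, 193/1600, 2411/8000, 2453/8000]
  S3: [2387/8000, 921/8000, 2239/8000, 2453/8000]

(P^3)[S3 -> S0] = 2387/8000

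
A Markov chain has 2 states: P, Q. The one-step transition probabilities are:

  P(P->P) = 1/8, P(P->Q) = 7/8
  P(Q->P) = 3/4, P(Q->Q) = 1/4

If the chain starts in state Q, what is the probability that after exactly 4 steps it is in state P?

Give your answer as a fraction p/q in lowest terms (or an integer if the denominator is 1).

Answer: 801/2048

Derivation:
Computing P^4 by repeated multiplication:
P^1 =
  P: [1/8, 7/8]
  Q: [3/4, 1/4]
P^2 =
  P: [43/64, 21/64]
  Q: [9/32, 23/32]
P^3 =
  P: [169/512, 343/512]
  Q: [147/256, 109/256]
P^4 =
  P: [2227/4096, 1869/4096]
  Q: [801/2048, 1247/2048]

(P^4)[Q -> P] = 801/2048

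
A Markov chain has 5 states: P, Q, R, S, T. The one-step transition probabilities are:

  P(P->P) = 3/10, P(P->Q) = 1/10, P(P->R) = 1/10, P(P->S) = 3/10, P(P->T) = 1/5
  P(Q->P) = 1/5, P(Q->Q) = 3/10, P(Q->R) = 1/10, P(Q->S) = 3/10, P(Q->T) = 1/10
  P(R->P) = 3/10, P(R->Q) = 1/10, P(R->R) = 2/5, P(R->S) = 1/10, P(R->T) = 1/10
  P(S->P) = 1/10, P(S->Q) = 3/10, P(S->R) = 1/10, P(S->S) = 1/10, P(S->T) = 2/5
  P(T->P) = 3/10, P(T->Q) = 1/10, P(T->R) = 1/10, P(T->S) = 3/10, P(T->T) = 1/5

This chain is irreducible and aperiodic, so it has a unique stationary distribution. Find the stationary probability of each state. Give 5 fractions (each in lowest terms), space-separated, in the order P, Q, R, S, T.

The stationary distribution satisfies pi = pi * P, i.e.:
  pi_P = 3/10*pi_P + 1/5*pi_Q + 3/10*pi_R + 1/10*pi_S + 3/10*pi_T
  pi_Q = 1/10*pi_P + 3/10*pi_Q + 1/10*pi_R + 3/10*pi_S + 1/10*pi_T
  pi_R = 1/10*pi_P + 1/10*pi_Q + 2/5*pi_R + 1/10*pi_S + 1/10*pi_T
  pi_S = 3/10*pi_P + 3/10*pi_Q + 1/10*pi_R + 1/10*pi_S + 3/10*pi_T
  pi_T = 1/5*pi_P + 1/10*pi_Q + 1/10*pi_R + 2/5*pi_S + 1/5*pi_T
with normalization: pi_P + pi_Q + pi_R + pi_S + pi_T = 1.

Using the first 4 balance equations plus normalization, the linear system A*pi = b is:
  [-7/10, 1/5, 3/10, 1/10, 3/10] . pi = 0
  [1/10, -7/10, 1/10, 3/10, 1/10] . pi = 0
  [1/10, 1/10, -3/5, 1/10, 1/10] . pi = 0
  [3/10, 3/10, 1/10, -9/10, 3/10] . pi = 0
  [1, 1, 1, 1, 1] . pi = 1

Solving yields:
  pi_P = 53/224
  pi_Q = 61/336
  pi_R = 1/7
  pi_S = 19/84
  pi_T = 143/672

Verification (pi * P):
  53/224*3/10 + 61/336*1/5 + 1/7*3/10 + 19/84*1/10 + 143/672*3/10 = 53/224 = pi_P  (ok)
  53/224*1/10 + 61/336*3/10 + 1/7*1/10 + 19/84*3/10 + 143/672*1/10 = 61/336 = pi_Q  (ok)
  53/224*1/10 + 61/336*1/10 + 1/7*2/5 + 19/84*1/10 + 143/672*1/10 = 1/7 = pi_R  (ok)
  53/224*3/10 + 61/336*3/10 + 1/7*1/10 + 19/84*1/10 + 143/672*3/10 = 19/84 = pi_S  (ok)
  53/224*1/5 + 61/336*1/10 + 1/7*1/10 + 19/84*2/5 + 143/672*1/5 = 143/672 = pi_T  (ok)

Answer: 53/224 61/336 1/7 19/84 143/672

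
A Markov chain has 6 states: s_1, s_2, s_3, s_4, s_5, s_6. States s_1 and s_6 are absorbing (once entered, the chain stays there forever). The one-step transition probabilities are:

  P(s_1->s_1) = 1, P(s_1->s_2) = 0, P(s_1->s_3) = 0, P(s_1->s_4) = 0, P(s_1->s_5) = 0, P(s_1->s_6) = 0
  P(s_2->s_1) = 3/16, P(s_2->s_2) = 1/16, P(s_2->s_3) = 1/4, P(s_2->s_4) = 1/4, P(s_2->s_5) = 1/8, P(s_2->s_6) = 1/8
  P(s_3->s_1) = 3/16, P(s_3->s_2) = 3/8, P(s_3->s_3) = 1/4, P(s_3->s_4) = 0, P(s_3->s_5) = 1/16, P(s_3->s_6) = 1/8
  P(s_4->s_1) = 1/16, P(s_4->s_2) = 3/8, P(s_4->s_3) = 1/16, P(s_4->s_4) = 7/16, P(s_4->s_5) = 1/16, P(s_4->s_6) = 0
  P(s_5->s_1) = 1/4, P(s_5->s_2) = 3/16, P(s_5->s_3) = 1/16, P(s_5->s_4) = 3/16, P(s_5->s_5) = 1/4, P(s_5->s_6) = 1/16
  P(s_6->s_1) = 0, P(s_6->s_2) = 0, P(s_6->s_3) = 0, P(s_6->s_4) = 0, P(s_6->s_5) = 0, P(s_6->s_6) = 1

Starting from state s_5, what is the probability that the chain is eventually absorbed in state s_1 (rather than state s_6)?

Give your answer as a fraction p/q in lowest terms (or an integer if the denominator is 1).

Answer: 657/908

Derivation:
Let a_i = P(absorbed in s_1 | start in state i).
Boundary conditions: a_s_1 = 1, a_s_6 = 0.
For each transient state i, a_i = sum_j P(i->j) * a_j:
  a_s_2 = 3/16*a_s_1 + 1/16*a_s_2 + 1/4*a_s_3 + 1/4*a_s_4 + 1/8*a_s_5 + 1/8*a_s_6
  a_s_3 = 3/16*a_s_1 + 3/8*a_s_2 + 1/4*a_s_3 + 0*a_s_4 + 1/16*a_s_5 + 1/8*a_s_6
  a_s_4 = 1/16*a_s_1 + 3/8*a_s_2 + 1/16*a_s_3 + 7/16*a_s_4 + 1/16*a_s_5 + 0*a_s_6
  a_s_5 = 1/4*a_s_1 + 3/16*a_s_2 + 1/16*a_s_3 + 3/16*a_s_4 + 1/4*a_s_5 + 1/16*a_s_6

Substituting a_s_1 = 1 and a_s_6 = 0, rearrange to (I - Q) a = r where r[i] = P(i -> s_1):
  [15/16, -1/4, -1/4, -1/8] . (a_s_2, a_s_3, a_s_4, a_s_5) = 3/16
  [-3/8, 3/4, 0, -1/16] . (a_s_2, a_s_3, a_s_4, a_s_5) = 3/16
  [-3/8, -1/16, 9/16, -1/16] . (a_s_2, a_s_3, a_s_4, a_s_5) = 1/16
  [-3/16, -1/16, -3/16, 3/4] . (a_s_2, a_s_3, a_s_4, a_s_5) = 1/4

Solving yields:
  a_s_2 = 148/227
  a_s_3 = 2311/3632
  a_s_4 = 2531/3632
  a_s_5 = 657/908

Starting state is s_5, so the absorption probability is a_s_5 = 657/908.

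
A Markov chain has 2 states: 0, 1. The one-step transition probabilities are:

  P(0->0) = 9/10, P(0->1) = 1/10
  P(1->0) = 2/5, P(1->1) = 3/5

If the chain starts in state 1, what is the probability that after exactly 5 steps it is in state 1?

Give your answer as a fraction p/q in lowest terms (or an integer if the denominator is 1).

Computing P^5 by repeated multiplication:
P^1 =
  0: [9/10, 1/10]
  1: [2/5, 3/5]
P^2 =
  0: [17/20, 3/20]
  1: [3/5, 2/5]
P^3 =
  0: [33/40, 7/40]
  1: [7/10, 3/10]
P^4 =
  0: [13/16, 3/16]
  1: [3/4, 1/4]
P^5 =
  0: [129/160, 31/160]
  1: [31/40, 9/40]

(P^5)[1 -> 1] = 9/40

Answer: 9/40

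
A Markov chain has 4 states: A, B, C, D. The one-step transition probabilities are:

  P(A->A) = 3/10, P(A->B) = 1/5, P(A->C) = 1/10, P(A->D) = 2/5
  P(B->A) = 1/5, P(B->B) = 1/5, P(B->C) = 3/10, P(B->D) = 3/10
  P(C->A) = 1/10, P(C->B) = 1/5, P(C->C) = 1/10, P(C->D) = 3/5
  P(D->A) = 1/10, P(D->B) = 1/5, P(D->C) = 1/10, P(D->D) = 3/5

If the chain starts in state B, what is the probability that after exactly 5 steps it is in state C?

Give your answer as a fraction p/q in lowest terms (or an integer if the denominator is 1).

Answer: 7/50

Derivation:
Computing P^5 by repeated multiplication:
P^1 =
  A: [3/10, 1/5, 1/10, 2/5]
  B: [1/5, 1/5, 3/10, 3/10]
  C: [1/10, 1/5, 1/10, 3/5]
  D: [1/10, 1/5, 1/10, 3/5]
P^2 =
  A: [9/50, 1/5, 7/50, 12/25]
  B: [4/25, 1/5, 7/50, 1/2]
  C: [7/50, 1/5, 7/50, 13/25]
  D: [7/50, 1/5, 7/50, 13/25]
P^3 =
  A: [39/250, 1/5, 7/50, 63/125]
  B: [19/125, 1/5, 7/50, 127/250]
  C: [37/250, 1/5, 7/50, 64/125]
  D: [37/250, 1/5, 7/50, 64/125]
P^4 =
  A: [189/1250, 1/5, 7/50, 318/625]
  B: [94/625, 1/5, 7/50, 637/1250]
  C: [187/1250, 1/5, 7/50, 319/625]
  D: [187/1250, 1/5, 7/50, 319/625]
P^5 =
  A: [939/6250, 1/5, 7/50, 1593/3125]
  B: [469/3125, 1/5, 7/50, 3187/6250]
  C: [937/6250, 1/5, 7/50, 1594/3125]
  D: [937/6250, 1/5, 7/50, 1594/3125]

(P^5)[B -> C] = 7/50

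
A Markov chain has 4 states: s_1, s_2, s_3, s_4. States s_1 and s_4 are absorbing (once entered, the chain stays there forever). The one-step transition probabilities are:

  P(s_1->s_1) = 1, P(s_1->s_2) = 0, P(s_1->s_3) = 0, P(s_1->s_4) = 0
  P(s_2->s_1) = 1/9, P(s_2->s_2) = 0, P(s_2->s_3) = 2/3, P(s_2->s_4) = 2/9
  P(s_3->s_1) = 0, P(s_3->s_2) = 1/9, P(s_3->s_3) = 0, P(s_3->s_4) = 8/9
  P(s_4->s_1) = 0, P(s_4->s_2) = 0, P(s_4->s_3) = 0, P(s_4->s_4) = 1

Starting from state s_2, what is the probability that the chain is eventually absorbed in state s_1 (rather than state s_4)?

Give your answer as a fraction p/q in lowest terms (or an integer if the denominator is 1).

Answer: 3/25

Derivation:
Let a_i = P(absorbed in s_1 | start in state i).
Boundary conditions: a_s_1 = 1, a_s_4 = 0.
For each transient state i, a_i = sum_j P(i->j) * a_j:
  a_s_2 = 1/9*a_s_1 + 0*a_s_2 + 2/3*a_s_3 + 2/9*a_s_4
  a_s_3 = 0*a_s_1 + 1/9*a_s_2 + 0*a_s_3 + 8/9*a_s_4

Substituting a_s_1 = 1 and a_s_4 = 0, rearrange to (I - Q) a = r where r[i] = P(i -> s_1):
  [1, -2/3] . (a_s_2, a_s_3) = 1/9
  [-1/9, 1] . (a_s_2, a_s_3) = 0

Solving yields:
  a_s_2 = 3/25
  a_s_3 = 1/75

Starting state is s_2, so the absorption probability is a_s_2 = 3/25.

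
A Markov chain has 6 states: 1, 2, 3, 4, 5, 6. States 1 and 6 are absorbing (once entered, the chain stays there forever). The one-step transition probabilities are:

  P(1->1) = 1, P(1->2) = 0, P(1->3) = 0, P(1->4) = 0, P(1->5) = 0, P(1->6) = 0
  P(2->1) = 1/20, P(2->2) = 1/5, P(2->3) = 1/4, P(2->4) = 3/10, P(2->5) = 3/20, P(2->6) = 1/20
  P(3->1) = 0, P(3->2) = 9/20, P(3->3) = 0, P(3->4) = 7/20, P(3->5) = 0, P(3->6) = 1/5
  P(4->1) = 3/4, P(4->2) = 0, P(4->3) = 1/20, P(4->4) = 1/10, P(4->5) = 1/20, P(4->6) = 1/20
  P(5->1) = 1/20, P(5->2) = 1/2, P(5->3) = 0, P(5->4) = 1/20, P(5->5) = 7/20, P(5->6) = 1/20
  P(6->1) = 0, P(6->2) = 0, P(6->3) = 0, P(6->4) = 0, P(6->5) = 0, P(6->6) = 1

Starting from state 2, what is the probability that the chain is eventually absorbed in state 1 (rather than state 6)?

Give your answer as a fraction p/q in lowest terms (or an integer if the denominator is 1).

Let a_i = P(absorbed in 1 | start in state i).
Boundary conditions: a_1 = 1, a_6 = 0.
For each transient state i, a_i = sum_j P(i->j) * a_j:
  a_2 = 1/20*a_1 + 1/5*a_2 + 1/4*a_3 + 3/10*a_4 + 3/20*a_5 + 1/20*a_6
  a_3 = 0*a_1 + 9/20*a_2 + 0*a_3 + 7/20*a_4 + 0*a_5 + 1/5*a_6
  a_4 = 3/4*a_1 + 0*a_2 + 1/20*a_3 + 1/10*a_4 + 1/20*a_5 + 1/20*a_6
  a_5 = 1/20*a_1 + 1/2*a_2 + 0*a_3 + 1/20*a_4 + 7/20*a_5 + 1/20*a_6

Substituting a_1 = 1 and a_6 = 0, rearrange to (I - Q) a = r where r[i] = P(i -> 1):
  [4/5, -1/4, -3/10, -3/20] . (a_2, a_3, a_4, a_5) = 1/20
  [-9/20, 1, -7/20, 0] . (a_2, a_3, a_4, a_5) = 0
  [0, -1/20, 9/10, -1/20] . (a_2, a_3, a_4, a_5) = 3/4
  [-1/2, 0, -1/20, 13/20] . (a_2, a_3, a_4, a_5) = 1/20

Solving yields:
  a_2 = 18454/24875
  a_3 = 16222/24875
  a_4 = 22622/24875
  a_5 = 17849/24875

Starting state is 2, so the absorption probability is a_2 = 18454/24875.

Answer: 18454/24875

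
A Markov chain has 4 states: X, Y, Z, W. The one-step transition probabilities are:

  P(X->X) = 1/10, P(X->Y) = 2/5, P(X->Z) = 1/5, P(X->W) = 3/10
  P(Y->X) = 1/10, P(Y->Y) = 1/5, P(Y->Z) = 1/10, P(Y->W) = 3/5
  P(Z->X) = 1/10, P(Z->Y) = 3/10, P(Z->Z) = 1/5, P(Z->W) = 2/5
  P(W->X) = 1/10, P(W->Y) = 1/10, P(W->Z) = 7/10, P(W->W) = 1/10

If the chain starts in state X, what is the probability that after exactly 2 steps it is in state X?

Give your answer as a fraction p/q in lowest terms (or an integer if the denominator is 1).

Answer: 1/10

Derivation:
Computing P^2 by repeated multiplication:
P^1 =
  X: [1/10, 2/5, 1/5, 3/10]
  Y: [1/10, 1/5, 1/10, 3/5]
  Z: [1/10, 3/10, 1/5, 2/5]
  W: [1/10, 1/10, 7/10, 1/10]
P^2 =
  X: [1/10, 21/100, 31/100, 19/50]
  Y: [1/10, 17/100, 12/25, 1/4]
  Z: [1/10, 1/5, 37/100, 33/100]
  W: [1/10, 7/25, 6/25, 19/50]

(P^2)[X -> X] = 1/10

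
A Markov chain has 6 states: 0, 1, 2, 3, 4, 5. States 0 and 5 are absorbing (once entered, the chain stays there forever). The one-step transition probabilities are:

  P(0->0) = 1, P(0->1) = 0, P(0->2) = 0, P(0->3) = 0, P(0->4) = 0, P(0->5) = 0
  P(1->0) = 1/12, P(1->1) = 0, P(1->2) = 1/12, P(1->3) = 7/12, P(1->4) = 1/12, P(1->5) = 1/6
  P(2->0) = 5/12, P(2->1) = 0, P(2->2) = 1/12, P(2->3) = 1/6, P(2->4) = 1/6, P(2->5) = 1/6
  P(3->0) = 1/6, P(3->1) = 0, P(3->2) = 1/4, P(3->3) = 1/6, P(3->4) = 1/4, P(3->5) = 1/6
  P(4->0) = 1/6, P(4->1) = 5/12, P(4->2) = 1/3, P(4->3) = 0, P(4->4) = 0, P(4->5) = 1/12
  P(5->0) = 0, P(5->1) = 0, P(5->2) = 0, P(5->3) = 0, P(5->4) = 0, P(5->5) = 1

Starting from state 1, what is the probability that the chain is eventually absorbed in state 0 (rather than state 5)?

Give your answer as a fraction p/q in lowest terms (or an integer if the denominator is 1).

Let a_i = P(absorbed in 0 | start in state i).
Boundary conditions: a_0 = 1, a_5 = 0.
For each transient state i, a_i = sum_j P(i->j) * a_j:
  a_1 = 1/12*a_0 + 0*a_1 + 1/12*a_2 + 7/12*a_3 + 1/12*a_4 + 1/6*a_5
  a_2 = 5/12*a_0 + 0*a_1 + 1/12*a_2 + 1/6*a_3 + 1/6*a_4 + 1/6*a_5
  a_3 = 1/6*a_0 + 0*a_1 + 1/4*a_2 + 1/6*a_3 + 1/4*a_4 + 1/6*a_5
  a_4 = 1/6*a_0 + 5/12*a_1 + 1/3*a_2 + 0*a_3 + 0*a_4 + 1/12*a_5

Substituting a_0 = 1 and a_5 = 0, rearrange to (I - Q) a = r where r[i] = P(i -> 0):
  [1, -1/12, -7/12, -1/12] . (a_1, a_2, a_3, a_4) = 1/12
  [0, 11/12, -1/6, -1/6] . (a_1, a_2, a_3, a_4) = 5/12
  [0, -1/4, 5/6, -1/4] . (a_1, a_2, a_3, a_4) = 1/6
  [-5/12, -1/3, 0, 1] . (a_1, a_2, a_3, a_4) = 1/6

Solving yields:
  a_1 = 6230/11713
  a_2 = 7875/11713
  a_3 = 6857/11713
  a_4 = 7173/11713

Starting state is 1, so the absorption probability is a_1 = 6230/11713.

Answer: 6230/11713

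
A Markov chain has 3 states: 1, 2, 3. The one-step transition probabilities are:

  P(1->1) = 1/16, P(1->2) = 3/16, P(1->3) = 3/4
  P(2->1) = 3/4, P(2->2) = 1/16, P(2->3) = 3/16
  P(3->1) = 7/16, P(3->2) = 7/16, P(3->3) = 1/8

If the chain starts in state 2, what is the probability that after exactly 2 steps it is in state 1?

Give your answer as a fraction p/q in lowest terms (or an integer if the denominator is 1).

Answer: 45/256

Derivation:
Computing P^2 by repeated multiplication:
P^1 =
  1: [1/16, 3/16, 3/4]
  2: [3/4, 1/16, 3/16]
  3: [7/16, 7/16, 1/8]
P^2 =
  1: [121/256, 45/128, 45/256]
  2: [45/256, 29/128, 153/256]
  3: [105/256, 21/128, 109/256]

(P^2)[2 -> 1] = 45/256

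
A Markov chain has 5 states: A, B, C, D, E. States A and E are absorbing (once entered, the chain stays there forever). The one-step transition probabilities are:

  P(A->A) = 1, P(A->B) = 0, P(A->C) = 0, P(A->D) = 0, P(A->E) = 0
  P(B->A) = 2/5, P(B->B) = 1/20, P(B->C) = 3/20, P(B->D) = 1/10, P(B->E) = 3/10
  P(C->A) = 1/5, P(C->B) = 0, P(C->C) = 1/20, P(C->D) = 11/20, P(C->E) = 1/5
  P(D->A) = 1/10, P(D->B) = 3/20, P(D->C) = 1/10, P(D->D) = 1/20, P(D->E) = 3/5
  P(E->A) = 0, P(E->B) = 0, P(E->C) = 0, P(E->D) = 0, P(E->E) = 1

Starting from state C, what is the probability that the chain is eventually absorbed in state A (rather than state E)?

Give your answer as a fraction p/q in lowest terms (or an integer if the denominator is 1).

Let a_i = P(absorbed in A | start in state i).
Boundary conditions: a_A = 1, a_E = 0.
For each transient state i, a_i = sum_j P(i->j) * a_j:
  a_B = 2/5*a_A + 1/20*a_B + 3/20*a_C + 1/10*a_D + 3/10*a_E
  a_C = 1/5*a_A + 0*a_B + 1/20*a_C + 11/20*a_D + 1/5*a_E
  a_D = 1/10*a_A + 3/20*a_B + 1/10*a_C + 1/20*a_D + 3/5*a_E

Substituting a_A = 1 and a_E = 0, rearrange to (I - Q) a = r where r[i] = P(i -> A):
  [19/20, -3/20, -1/10] . (a_B, a_C, a_D) = 2/5
  [0, 19/20, -11/20] . (a_B, a_C, a_D) = 1/5
  [-3/20, -1/10, 19/20] . (a_B, a_C, a_D) = 1/10

Solving yields:
  a_B = 1549/3114
  a_C = 1051/3114
  a_D = 683/3114

Starting state is C, so the absorption probability is a_C = 1051/3114.

Answer: 1051/3114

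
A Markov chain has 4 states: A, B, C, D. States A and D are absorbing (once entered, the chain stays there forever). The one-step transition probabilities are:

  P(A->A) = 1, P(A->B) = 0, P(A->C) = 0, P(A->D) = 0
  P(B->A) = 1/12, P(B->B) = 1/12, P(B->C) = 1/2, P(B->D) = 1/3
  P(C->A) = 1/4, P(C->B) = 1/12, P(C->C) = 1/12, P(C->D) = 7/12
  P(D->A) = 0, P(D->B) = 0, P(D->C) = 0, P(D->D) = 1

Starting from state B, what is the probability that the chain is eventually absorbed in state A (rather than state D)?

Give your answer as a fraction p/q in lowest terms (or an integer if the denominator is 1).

Let a_i = P(absorbed in A | start in state i).
Boundary conditions: a_A = 1, a_D = 0.
For each transient state i, a_i = sum_j P(i->j) * a_j:
  a_B = 1/12*a_A + 1/12*a_B + 1/2*a_C + 1/3*a_D
  a_C = 1/4*a_A + 1/12*a_B + 1/12*a_C + 7/12*a_D

Substituting a_A = 1 and a_D = 0, rearrange to (I - Q) a = r where r[i] = P(i -> A):
  [11/12, -1/2] . (a_B, a_C) = 1/12
  [-1/12, 11/12] . (a_B, a_C) = 1/4

Solving yields:
  a_B = 29/115
  a_C = 34/115

Starting state is B, so the absorption probability is a_B = 29/115.

Answer: 29/115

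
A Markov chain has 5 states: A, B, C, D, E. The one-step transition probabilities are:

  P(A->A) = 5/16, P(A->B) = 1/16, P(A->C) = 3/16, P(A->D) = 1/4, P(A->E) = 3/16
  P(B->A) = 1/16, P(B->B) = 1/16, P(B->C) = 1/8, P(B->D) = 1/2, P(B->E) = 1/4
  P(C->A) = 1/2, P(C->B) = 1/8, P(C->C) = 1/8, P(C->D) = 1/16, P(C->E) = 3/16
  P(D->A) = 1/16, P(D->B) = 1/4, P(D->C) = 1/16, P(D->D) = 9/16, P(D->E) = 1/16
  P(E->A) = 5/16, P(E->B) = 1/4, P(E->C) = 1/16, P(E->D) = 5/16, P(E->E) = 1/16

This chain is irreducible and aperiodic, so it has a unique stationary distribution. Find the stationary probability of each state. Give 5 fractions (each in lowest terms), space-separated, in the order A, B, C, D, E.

Answer: 2299/12299 299/1757 1266/12299 20137/49196 6427/49196

Derivation:
The stationary distribution satisfies pi = pi * P, i.e.:
  pi_A = 5/16*pi_A + 1/16*pi_B + 1/2*pi_C + 1/16*pi_D + 5/16*pi_E
  pi_B = 1/16*pi_A + 1/16*pi_B + 1/8*pi_C + 1/4*pi_D + 1/4*pi_E
  pi_C = 3/16*pi_A + 1/8*pi_B + 1/8*pi_C + 1/16*pi_D + 1/16*pi_E
  pi_D = 1/4*pi_A + 1/2*pi_B + 1/16*pi_C + 9/16*pi_D + 5/16*pi_E
  pi_E = 3/16*pi_A + 1/4*pi_B + 3/16*pi_C + 1/16*pi_D + 1/16*pi_E
with normalization: pi_A + pi_B + pi_C + pi_D + pi_E = 1.

Using the first 4 balance equations plus normalization, the linear system A*pi = b is:
  [-11/16, 1/16, 1/2, 1/16, 5/16] . pi = 0
  [1/16, -15/16, 1/8, 1/4, 1/4] . pi = 0
  [3/16, 1/8, -7/8, 1/16, 1/16] . pi = 0
  [1/4, 1/2, 1/16, -7/16, 5/16] . pi = 0
  [1, 1, 1, 1, 1] . pi = 1

Solving yields:
  pi_A = 2299/12299
  pi_B = 299/1757
  pi_C = 1266/12299
  pi_D = 20137/49196
  pi_E = 6427/49196

Verification (pi * P):
  2299/12299*5/16 + 299/1757*1/16 + 1266/12299*1/2 + 20137/49196*1/16 + 6427/49196*5/16 = 2299/12299 = pi_A  (ok)
  2299/12299*1/16 + 299/1757*1/16 + 1266/12299*1/8 + 20137/49196*1/4 + 6427/49196*1/4 = 299/1757 = pi_B  (ok)
  2299/12299*3/16 + 299/1757*1/8 + 1266/12299*1/8 + 20137/49196*1/16 + 6427/49196*1/16 = 1266/12299 = pi_C  (ok)
  2299/12299*1/4 + 299/1757*1/2 + 1266/12299*1/16 + 20137/49196*9/16 + 6427/49196*5/16 = 20137/49196 = pi_D  (ok)
  2299/12299*3/16 + 299/1757*1/4 + 1266/12299*3/16 + 20137/49196*1/16 + 6427/49196*1/16 = 6427/49196 = pi_E  (ok)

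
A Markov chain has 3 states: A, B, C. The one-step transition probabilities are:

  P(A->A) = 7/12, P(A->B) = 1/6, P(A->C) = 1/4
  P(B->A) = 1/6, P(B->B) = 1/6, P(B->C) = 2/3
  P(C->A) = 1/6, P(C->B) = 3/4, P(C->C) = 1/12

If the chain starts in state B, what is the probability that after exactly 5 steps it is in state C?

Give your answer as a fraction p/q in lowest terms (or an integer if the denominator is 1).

Computing P^5 by repeated multiplication:
P^1 =
  A: [7/12, 1/6, 1/4]
  B: [1/6, 1/6, 2/3]
  C: [1/6, 3/4, 1/12]
P^2 =
  A: [59/144, 5/16, 5/18]
  B: [17/72, 5/9, 5/24]
  C: [17/72, 31/144, 79/144]
P^3 =
  A: [583/1728, 71/216, 577/1728]
  B: [229/864, 83/288, 193/432]
  C: [229/864, 841/1728, 143/576]
P^4 =
  A: [6371/20736, 7495/20736, 1145/3456]
  B: [2873/10368, 2215/5184, 3065/10368]
  C: [2873/10368, 2153/6912, 8531/20736]
P^5 =
  A: [73327/248832, 14927/41472, 85943/248832]
  B: [35101/124416, 42191/124416, 1309/3456]
  C: [35101/124416, 101189/248832, 77441/248832]

(P^5)[B -> C] = 1309/3456

Answer: 1309/3456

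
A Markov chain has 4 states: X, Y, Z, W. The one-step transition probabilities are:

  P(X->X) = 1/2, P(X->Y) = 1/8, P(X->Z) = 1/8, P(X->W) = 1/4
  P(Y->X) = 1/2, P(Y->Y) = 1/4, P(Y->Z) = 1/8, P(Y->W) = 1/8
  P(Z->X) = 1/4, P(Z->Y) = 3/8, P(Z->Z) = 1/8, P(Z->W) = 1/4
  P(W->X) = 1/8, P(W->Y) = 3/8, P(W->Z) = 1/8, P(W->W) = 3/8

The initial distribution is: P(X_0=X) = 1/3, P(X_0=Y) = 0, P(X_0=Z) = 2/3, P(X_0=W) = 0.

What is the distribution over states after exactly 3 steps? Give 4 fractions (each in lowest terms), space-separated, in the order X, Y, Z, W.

Answer: 193/512 383/1536 1/8 191/768

Derivation:
Propagating the distribution step by step (d_{t+1} = d_t * P):
d_0 = (X=1/3, Y=0, Z=2/3, W=0)
  d_1[X] = 1/3*1/2 + 0*1/2 + 2/3*1/4 + 0*1/8 = 1/3
  d_1[Y] = 1/3*1/8 + 0*1/4 + 2/3*3/8 + 0*3/8 = 7/24
  d_1[Z] = 1/3*1/8 + 0*1/8 + 2/3*1/8 + 0*1/8 = 1/8
  d_1[W] = 1/3*1/4 + 0*1/8 + 2/3*1/4 + 0*3/8 = 1/4
d_1 = (X=1/3, Y=7/24, Z=1/8, W=1/4)
  d_2[X] = 1/3*1/2 + 7/24*1/2 + 1/8*1/4 + 1/4*1/8 = 3/8
  d_2[Y] = 1/3*1/8 + 7/24*1/4 + 1/8*3/8 + 1/4*3/8 = 49/192
  d_2[Z] = 1/3*1/8 + 7/24*1/8 + 1/8*1/8 + 1/4*1/8 = 1/8
  d_2[W] = 1/3*1/4 + 7/24*1/8 + 1/8*1/4 + 1/4*3/8 = 47/192
d_2 = (X=3/8, Y=49/192, Z=1/8, W=47/192)
  d_3[X] = 3/8*1/2 + 49/192*1/2 + 1/8*1/4 + 47/192*1/8 = 193/512
  d_3[Y] = 3/8*1/8 + 49/192*1/4 + 1/8*3/8 + 47/192*3/8 = 383/1536
  d_3[Z] = 3/8*1/8 + 49/192*1/8 + 1/8*1/8 + 47/192*1/8 = 1/8
  d_3[W] = 3/8*1/4 + 49/192*1/8 + 1/8*1/4 + 47/192*3/8 = 191/768
d_3 = (X=193/512, Y=383/1536, Z=1/8, W=191/768)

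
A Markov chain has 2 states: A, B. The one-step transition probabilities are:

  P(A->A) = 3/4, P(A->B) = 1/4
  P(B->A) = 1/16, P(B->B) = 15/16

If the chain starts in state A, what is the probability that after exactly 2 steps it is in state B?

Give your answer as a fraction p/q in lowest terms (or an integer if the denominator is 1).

Answer: 27/64

Derivation:
Computing P^2 by repeated multiplication:
P^1 =
  A: [3/4, 1/4]
  B: [1/16, 15/16]
P^2 =
  A: [37/64, 27/64]
  B: [27/256, 229/256]

(P^2)[A -> B] = 27/64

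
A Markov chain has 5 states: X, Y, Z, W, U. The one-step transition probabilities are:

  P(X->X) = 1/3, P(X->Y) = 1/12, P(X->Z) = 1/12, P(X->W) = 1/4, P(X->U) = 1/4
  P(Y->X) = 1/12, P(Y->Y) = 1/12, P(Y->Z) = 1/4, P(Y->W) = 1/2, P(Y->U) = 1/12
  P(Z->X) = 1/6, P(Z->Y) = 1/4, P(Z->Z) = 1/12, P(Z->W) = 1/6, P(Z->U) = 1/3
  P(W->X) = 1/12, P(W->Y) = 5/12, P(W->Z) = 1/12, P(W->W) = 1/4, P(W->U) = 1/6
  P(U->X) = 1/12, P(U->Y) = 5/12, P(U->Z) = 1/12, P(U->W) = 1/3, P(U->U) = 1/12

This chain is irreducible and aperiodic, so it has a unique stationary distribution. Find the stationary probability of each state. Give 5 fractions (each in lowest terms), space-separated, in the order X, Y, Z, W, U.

Answer: 111/886 235/886 113/886 3677/11518 937/5759

Derivation:
The stationary distribution satisfies pi = pi * P, i.e.:
  pi_X = 1/3*pi_X + 1/12*pi_Y + 1/6*pi_Z + 1/12*pi_W + 1/12*pi_U
  pi_Y = 1/12*pi_X + 1/12*pi_Y + 1/4*pi_Z + 5/12*pi_W + 5/12*pi_U
  pi_Z = 1/12*pi_X + 1/4*pi_Y + 1/12*pi_Z + 1/12*pi_W + 1/12*pi_U
  pi_W = 1/4*pi_X + 1/2*pi_Y + 1/6*pi_Z + 1/4*pi_W + 1/3*pi_U
  pi_U = 1/4*pi_X + 1/12*pi_Y + 1/3*pi_Z + 1/6*pi_W + 1/12*pi_U
with normalization: pi_X + pi_Y + pi_Z + pi_W + pi_U = 1.

Using the first 4 balance equations plus normalization, the linear system A*pi = b is:
  [-2/3, 1/12, 1/6, 1/12, 1/12] . pi = 0
  [1/12, -11/12, 1/4, 5/12, 5/12] . pi = 0
  [1/12, 1/4, -11/12, 1/12, 1/12] . pi = 0
  [1/4, 1/2, 1/6, -3/4, 1/3] . pi = 0
  [1, 1, 1, 1, 1] . pi = 1

Solving yields:
  pi_X = 111/886
  pi_Y = 235/886
  pi_Z = 113/886
  pi_W = 3677/11518
  pi_U = 937/5759

Verification (pi * P):
  111/886*1/3 + 235/886*1/12 + 113/886*1/6 + 3677/11518*1/12 + 937/5759*1/12 = 111/886 = pi_X  (ok)
  111/886*1/12 + 235/886*1/12 + 113/886*1/4 + 3677/11518*5/12 + 937/5759*5/12 = 235/886 = pi_Y  (ok)
  111/886*1/12 + 235/886*1/4 + 113/886*1/12 + 3677/11518*1/12 + 937/5759*1/12 = 113/886 = pi_Z  (ok)
  111/886*1/4 + 235/886*1/2 + 113/886*1/6 + 3677/11518*1/4 + 937/5759*1/3 = 3677/11518 = pi_W  (ok)
  111/886*1/4 + 235/886*1/12 + 113/886*1/3 + 3677/11518*1/6 + 937/5759*1/12 = 937/5759 = pi_U  (ok)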